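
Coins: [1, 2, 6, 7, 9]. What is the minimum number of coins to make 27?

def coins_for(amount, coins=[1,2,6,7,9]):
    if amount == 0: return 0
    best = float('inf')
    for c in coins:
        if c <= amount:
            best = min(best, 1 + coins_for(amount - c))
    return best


Building up with DP:
coins_for(0) = 0
coins_for(1) = min(1+coins_for(0)=1+0=1) = 1
coins_for(2) = min(1+coins_for(1)=1+1=2, 1+coins_for(0)=1+0=1) = 1
coins_for(3) = min(1+coins_for(2)=1+1=2, 1+coins_for(1)=1+1=2) = 2
coins_for(4) = min(1+coins_for(3)=1+2=3, 1+coins_for(2)=1+1=2) = 2
coins_for(5) = min(1+coins_for(4)=1+2=3, 1+coins_for(3)=1+2=3) = 3
coins_for(6) = min(1+coins_for(5)=1+3=4, 1+coins_for(4)=1+2=3, 1+coins_for(0)=1+0=1) = 1
coins_for(7) = min(1+coins_for(6)=1+1=2, 1+coins_for(5)=1+3=4, 1+coins_for(1)=1+1=2, 1+coins_for(0)=1+0=1) = 1
coins_for(8) = min(1+coins_for(7)=1+1=2, 1+coins_for(6)=1+1=2, 1+coins_for(2)=1+1=2, 1+coins_for(1)=1+1=2) = 2
coins_for(9) = min(1+coins_for(8)=1+2=3, 1+coins_for(7)=1+1=2, 1+coins_for(3)=1+2=3, 1+coins_for(2)=1+1=2, 1+coins_for(0)=1+0=1) = 1
coins_for(10) = min(1+coins_for(9)=1+1=2, 1+coins_for(8)=1+2=3, 1+coins_for(4)=1+2=3, 1+coins_for(3)=1+2=3, 1+coins_for(1)=1+1=2) = 2
coins_for(11) = min(1+coins_for(10)=1+2=3, 1+coins_for(9)=1+1=2, 1+coins_for(5)=1+3=4, 1+coins_for(4)=1+2=3, 1+coins_for(2)=1+1=2) = 2
coins_for(12) = min(1+coins_for(11)=1+2=3, 1+coins_for(10)=1+2=3, 1+coins_for(6)=1+1=2, 1+coins_for(5)=1+3=4, 1+coins_for(3)=1+2=3) = 2
coins_for(13) = min(1+coins_for(12)=1+2=3, 1+coins_for(11)=1+2=3, 1+coins_for(7)=1+1=2, 1+coins_for(6)=1+1=2, 1+coins_for(4)=1+2=3) = 2
coins_for(14) = min(1+coins_for(13)=1+2=3, 1+coins_for(12)=1+2=3, 1+coins_for(8)=1+2=3, 1+coins_for(7)=1+1=2, 1+coins_for(5)=1+3=4) = 2
coins_for(15) = min(1+coins_for(14)=1+2=3, 1+coins_for(13)=1+2=3, 1+coins_for(9)=1+1=2, 1+coins_for(8)=1+2=3, 1+coins_for(6)=1+1=2) = 2
coins_for(16) = min(1+coins_for(15)=1+2=3, 1+coins_for(14)=1+2=3, 1+coins_for(10)=1+2=3, 1+coins_for(9)=1+1=2, 1+coins_for(7)=1+1=2) = 2
coins_for(17) = min(1+coins_for(16)=1+2=3, 1+coins_for(15)=1+2=3, 1+coins_for(11)=1+2=3, 1+coins_for(10)=1+2=3, 1+coins_for(8)=1+2=3) = 3
coins_for(18) = min(1+coins_for(17)=1+3=4, 1+coins_for(16)=1+2=3, 1+coins_for(12)=1+2=3, 1+coins_for(11)=1+2=3, 1+coins_for(9)=1+1=2) = 2
coins_for(19) = min(1+coins_for(18)=1+2=3, 1+coins_for(17)=1+3=4, 1+coins_for(13)=1+2=3, 1+coins_for(12)=1+2=3, 1+coins_for(10)=1+2=3) = 3
coins_for(20) = min(1+coins_for(19)=1+3=4, 1+coins_for(18)=1+2=3, 1+coins_for(14)=1+2=3, 1+coins_for(13)=1+2=3, 1+coins_for(11)=1+2=3) = 3
coins_for(21) = min(1+coins_for(20)=1+3=4, 1+coins_for(19)=1+3=4, 1+coins_for(15)=1+2=3, 1+coins_for(14)=1+2=3, 1+coins_for(12)=1+2=3) = 3
coins_for(22) = min(1+coins_for(21)=1+3=4, 1+coins_for(20)=1+3=4, 1+coins_for(16)=1+2=3, 1+coins_for(15)=1+2=3, 1+coins_for(13)=1+2=3) = 3
coins_for(23) = min(1+coins_for(22)=1+3=4, 1+coins_for(21)=1+3=4, 1+coins_for(17)=1+3=4, 1+coins_for(16)=1+2=3, 1+coins_for(14)=1+2=3) = 3
coins_for(24) = min(1+coins_for(23)=1+3=4, 1+coins_for(22)=1+3=4, 1+coins_for(18)=1+2=3, 1+coins_for(17)=1+3=4, 1+coins_for(15)=1+2=3) = 3
coins_for(25) = min(1+coins_for(24)=1+3=4, 1+coins_for(23)=1+3=4, 1+coins_for(19)=1+3=4, 1+coins_for(18)=1+2=3, 1+coins_for(16)=1+2=3) = 3
coins_for(26) = min(1+coins_for(25)=1+3=4, 1+coins_for(24)=1+3=4, 1+coins_for(20)=1+3=4, 1+coins_for(19)=1+3=4, 1+coins_for(17)=1+3=4) = 4
coins_for(27) = min(1+coins_for(26)=1+4=5, 1+coins_for(25)=1+3=4, 1+coins_for(21)=1+3=4, 1+coins_for(20)=1+3=4, 1+coins_for(18)=1+2=3) = 3

3


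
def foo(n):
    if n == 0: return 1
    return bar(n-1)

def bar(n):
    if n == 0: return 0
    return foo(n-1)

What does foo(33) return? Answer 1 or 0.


foo(33) = bar(32)
bar(32) = foo(31)
foo(31) = bar(30)
bar(30) = foo(29)
foo(29) = bar(28)
bar(28) = foo(27)
foo(27) = bar(26)
bar(26) = foo(25)
foo(25) = bar(24)
bar(24) = foo(23)
foo(23) = bar(22)
bar(22) = foo(21)
foo(21) = bar(20)
bar(20) = foo(19)
foo(19) = bar(18)
bar(18) = foo(17)
foo(17) = bar(16)
bar(16) = foo(15)
foo(15) = bar(14)
bar(14) = foo(13)
foo(13) = bar(12)
bar(12) = foo(11)
foo(11) = bar(10)
bar(10) = foo(9)
foo(9) = bar(8)
bar(8) = foo(7)
foo(7) = bar(6)
bar(6) = foo(5)
foo(5) = bar(4)
bar(4) = foo(3)
foo(3) = bar(2)
bar(2) = foo(1)
foo(1) = bar(0)
bar(0) = 0  (base case)
Result: 0

0


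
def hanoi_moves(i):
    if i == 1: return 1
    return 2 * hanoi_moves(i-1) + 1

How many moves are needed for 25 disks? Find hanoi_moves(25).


hanoi_moves(25) = 2 * hanoi_moves(24) + 1
hanoi_moves(24) = 2 * hanoi_moves(23) + 1
hanoi_moves(23) = 2 * hanoi_moves(22) + 1
hanoi_moves(22) = 2 * hanoi_moves(21) + 1
hanoi_moves(21) = 2 * hanoi_moves(20) + 1
hanoi_moves(20) = 2 * hanoi_moves(19) + 1
hanoi_moves(19) = 2 * hanoi_moves(18) + 1
hanoi_moves(18) = 2 * hanoi_moves(17) + 1
hanoi_moves(17) = 2 * hanoi_moves(16) + 1
hanoi_moves(16) = 2 * hanoi_moves(15) + 1
hanoi_moves(15) = 2 * hanoi_moves(14) + 1
hanoi_moves(14) = 2 * hanoi_moves(13) + 1
hanoi_moves(13) = 2 * hanoi_moves(12) + 1
hanoi_moves(12) = 2 * hanoi_moves(11) + 1
hanoi_moves(11) = 2 * hanoi_moves(10) + 1
hanoi_moves(10) = 2 * hanoi_moves(9) + 1
hanoi_moves(9) = 2 * hanoi_moves(8) + 1
hanoi_moves(8) = 2 * hanoi_moves(7) + 1
hanoi_moves(7) = 2 * hanoi_moves(6) + 1
hanoi_moves(6) = 2 * hanoi_moves(5) + 1
hanoi_moves(5) = 2 * hanoi_moves(4) + 1
hanoi_moves(4) = 2 * hanoi_moves(3) + 1
hanoi_moves(3) = 2 * hanoi_moves(2) + 1
hanoi_moves(2) = 2 * hanoi_moves(1) + 1
hanoi_moves(1) = 1  (base case)
hanoi_moves(2) = 2 * 1 + 1 = 3
hanoi_moves(3) = 2 * 3 + 1 = 7
hanoi_moves(4) = 2 * 7 + 1 = 15
hanoi_moves(5) = 2 * 15 + 1 = 31
hanoi_moves(6) = 2 * 31 + 1 = 63
hanoi_moves(7) = 2 * 63 + 1 = 127
hanoi_moves(8) = 2 * 127 + 1 = 255
hanoi_moves(9) = 2 * 255 + 1 = 511
hanoi_moves(10) = 2 * 511 + 1 = 1023
hanoi_moves(11) = 2 * 1023 + 1 = 2047
hanoi_moves(12) = 2 * 2047 + 1 = 4095
hanoi_moves(13) = 2 * 4095 + 1 = 8191
hanoi_moves(14) = 2 * 8191 + 1 = 16383
hanoi_moves(15) = 2 * 16383 + 1 = 32767
hanoi_moves(16) = 2 * 32767 + 1 = 65535
hanoi_moves(17) = 2 * 65535 + 1 = 131071
hanoi_moves(18) = 2 * 131071 + 1 = 262143
hanoi_moves(19) = 2 * 262143 + 1 = 524287
hanoi_moves(20) = 2 * 524287 + 1 = 1048575
hanoi_moves(21) = 2 * 1048575 + 1 = 2097151
hanoi_moves(22) = 2 * 2097151 + 1 = 4194303
hanoi_moves(23) = 2 * 4194303 + 1 = 8388607
hanoi_moves(24) = 2 * 8388607 + 1 = 16777215
hanoi_moves(25) = 2 * 16777215 + 1 = 33554431

33554431


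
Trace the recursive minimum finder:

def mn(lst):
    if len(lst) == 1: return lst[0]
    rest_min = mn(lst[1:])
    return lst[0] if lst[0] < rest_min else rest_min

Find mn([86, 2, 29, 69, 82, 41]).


mn([86, 2, 29, 69, 82, 41]): compare 86 with mn([2, 29, 69, 82, 41])
mn([2, 29, 69, 82, 41]): compare 2 with mn([29, 69, 82, 41])
mn([29, 69, 82, 41]): compare 29 with mn([69, 82, 41])
mn([69, 82, 41]): compare 69 with mn([82, 41])
mn([82, 41]): compare 82 with mn([41])
mn([41]) = 41  (base case)
Compare 82 with 41 -> 41
Compare 69 with 41 -> 41
Compare 29 with 41 -> 29
Compare 2 with 29 -> 2
Compare 86 with 2 -> 2

2


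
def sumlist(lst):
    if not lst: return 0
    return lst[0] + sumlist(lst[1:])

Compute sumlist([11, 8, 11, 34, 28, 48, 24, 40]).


sumlist([11, 8, 11, 34, 28, 48, 24, 40]) = 11 + sumlist([8, 11, 34, 28, 48, 24, 40])
sumlist([8, 11, 34, 28, 48, 24, 40]) = 8 + sumlist([11, 34, 28, 48, 24, 40])
sumlist([11, 34, 28, 48, 24, 40]) = 11 + sumlist([34, 28, 48, 24, 40])
sumlist([34, 28, 48, 24, 40]) = 34 + sumlist([28, 48, 24, 40])
sumlist([28, 48, 24, 40]) = 28 + sumlist([48, 24, 40])
sumlist([48, 24, 40]) = 48 + sumlist([24, 40])
sumlist([24, 40]) = 24 + sumlist([40])
sumlist([40]) = 40 + sumlist([])
sumlist([]) = 0  (base case)
Total: 11 + 8 + 11 + 34 + 28 + 48 + 24 + 40 + 0 = 204

204


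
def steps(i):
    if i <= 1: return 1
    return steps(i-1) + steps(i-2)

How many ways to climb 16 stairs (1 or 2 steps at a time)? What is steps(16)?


Building up from base cases:
steps(0) = 1
steps(1) = 1
steps(2) = steps(1) + steps(0) = 1 + 1 = 2
steps(3) = steps(2) + steps(1) = 2 + 1 = 3
steps(4) = steps(3) + steps(2) = 3 + 2 = 5
steps(5) = steps(4) + steps(3) = 5 + 3 = 8
steps(6) = steps(5) + steps(4) = 8 + 5 = 13
steps(7) = steps(6) + steps(5) = 13 + 8 = 21
steps(8) = steps(7) + steps(6) = 21 + 13 = 34
steps(9) = steps(8) + steps(7) = 34 + 21 = 55
steps(10) = steps(9) + steps(8) = 55 + 34 = 89
steps(11) = steps(10) + steps(9) = 89 + 55 = 144
steps(12) = steps(11) + steps(10) = 144 + 89 = 233
steps(13) = steps(12) + steps(11) = 233 + 144 = 377
steps(14) = steps(13) + steps(12) = 377 + 233 = 610
steps(15) = steps(14) + steps(13) = 610 + 377 = 987
steps(16) = steps(15) + steps(14) = 987 + 610 = 1597

1597


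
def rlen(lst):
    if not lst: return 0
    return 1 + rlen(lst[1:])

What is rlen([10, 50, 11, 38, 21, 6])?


rlen([10, 50, 11, 38, 21, 6]) = 1 + rlen([50, 11, 38, 21, 6])
rlen([50, 11, 38, 21, 6]) = 1 + rlen([11, 38, 21, 6])
rlen([11, 38, 21, 6]) = 1 + rlen([38, 21, 6])
rlen([38, 21, 6]) = 1 + rlen([21, 6])
rlen([21, 6]) = 1 + rlen([6])
rlen([6]) = 1 + rlen([])
rlen([]) = 0  (base case)
Unwinding: 1 + 1 + 1 + 1 + 1 + 1 + 0 = 6

6


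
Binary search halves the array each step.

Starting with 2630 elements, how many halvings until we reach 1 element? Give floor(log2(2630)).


2630 / 2 = 1315
1315 / 2 = 657
657 / 2 = 328
328 / 2 = 164
164 / 2 = 82
82 / 2 = 41
41 / 2 = 20
20 / 2 = 10
10 / 2 = 5
5 / 2 = 2
2 / 2 = 1
Reached 1 after 11 halvings

11


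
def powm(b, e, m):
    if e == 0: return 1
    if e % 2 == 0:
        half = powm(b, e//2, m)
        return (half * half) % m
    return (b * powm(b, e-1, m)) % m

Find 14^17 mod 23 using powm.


powm(14, 17, 23): e is odd, compute powm(14, 16, 23)
  powm(14, 16, 23): e is even, compute powm(14, 8, 23)
    powm(14, 8, 23): e is even, compute powm(14, 4, 23)
      powm(14, 4, 23): e is even, compute powm(14, 2, 23)
        powm(14, 2, 23): e is even, compute powm(14, 1, 23)
          powm(14, 1, 23): e is odd, compute powm(14, 0, 23)
          powm(14, 0, 23) = 1
          (14 * 1) % 23 = 14
        half=14, (14*14) % 23 = 12
      half=12, (12*12) % 23 = 6
    half=6, (6*6) % 23 = 13
  half=13, (13*13) % 23 = 8
(14 * 8) % 23 = 20

20


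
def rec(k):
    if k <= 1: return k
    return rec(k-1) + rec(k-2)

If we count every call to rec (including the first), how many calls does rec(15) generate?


Let C(n) = total calls for rec(n)
C(0) = 1, C(1) = 1
C(2) = 1 + C(1) + C(0) = 1 + 1 + 1 = 3
C(3) = 1 + C(2) + C(1) = 1 + 3 + 1 = 5
C(4) = 1 + C(3) + C(2) = 1 + 5 + 3 = 9
C(5) = 1 + C(4) + C(3) = 1 + 9 + 5 = 15
C(6) = 1 + C(5) + C(4) = 1 + 15 + 9 = 25
C(7) = 1 + C(6) + C(5) = 1 + 25 + 15 = 41
C(8) = 1 + C(7) + C(6) = 1 + 41 + 25 = 67
C(9) = 1 + C(8) + C(7) = 1 + 67 + 41 = 109
C(10) = 1 + C(9) + C(8) = 1 + 109 + 67 = 177
C(11) = 1 + C(10) + C(9) = 1 + 177 + 109 = 287
C(12) = 1 + C(11) + C(10) = 1 + 287 + 177 = 465
C(13) = 1 + C(12) + C(11) = 1 + 465 + 287 = 753
C(14) = 1 + C(13) + C(12) = 1 + 753 + 465 = 1219
C(15) = 1 + C(14) + C(13) = 1 + 1219 + 753 = 1973

1973


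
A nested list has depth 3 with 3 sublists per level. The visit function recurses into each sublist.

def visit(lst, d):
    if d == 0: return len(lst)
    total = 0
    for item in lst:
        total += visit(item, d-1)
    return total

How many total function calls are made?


At depth 0 (root): 1 call
At depth 1: each of 1 parents calls visit on 3 children = 3 calls
At depth 2: each of 3 parents calls visit on 3 children = 9 calls
At depth 3: each of 9 parents calls visit on 3 children = 27 calls
Total: 1 + 3 + 9 + 27 = 40

40


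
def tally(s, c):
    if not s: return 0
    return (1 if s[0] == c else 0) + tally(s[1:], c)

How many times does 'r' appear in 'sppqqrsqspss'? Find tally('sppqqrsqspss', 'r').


s[0]='s' != 'r' -> 0
s[0]='p' != 'r' -> 0
s[0]='p' != 'r' -> 0
s[0]='q' != 'r' -> 0
s[0]='q' != 'r' -> 0
s[0]='r' == 'r' -> 1
s[0]='s' != 'r' -> 0
s[0]='q' != 'r' -> 0
s[0]='s' != 'r' -> 0
s[0]='p' != 'r' -> 0
s[0]='s' != 'r' -> 0
s[0]='s' != 'r' -> 0
Sum: 0 + 0 + 0 + 0 + 0 + 1 + 0 + 0 + 0 + 0 + 0 + 0 = 1

1


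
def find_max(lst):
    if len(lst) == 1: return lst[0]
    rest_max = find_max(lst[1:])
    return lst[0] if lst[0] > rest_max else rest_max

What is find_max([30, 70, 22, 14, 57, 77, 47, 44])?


find_max([30, 70, 22, 14, 57, 77, 47, 44]): compare 30 with find_max([70, 22, 14, 57, 77, 47, 44])
find_max([70, 22, 14, 57, 77, 47, 44]): compare 70 with find_max([22, 14, 57, 77, 47, 44])
find_max([22, 14, 57, 77, 47, 44]): compare 22 with find_max([14, 57, 77, 47, 44])
find_max([14, 57, 77, 47, 44]): compare 14 with find_max([57, 77, 47, 44])
find_max([57, 77, 47, 44]): compare 57 with find_max([77, 47, 44])
find_max([77, 47, 44]): compare 77 with find_max([47, 44])
find_max([47, 44]): compare 47 with find_max([44])
find_max([44]) = 44  (base case)
Compare 47 with 44 -> 47
Compare 77 with 47 -> 77
Compare 57 with 77 -> 77
Compare 14 with 77 -> 77
Compare 22 with 77 -> 77
Compare 70 with 77 -> 77
Compare 30 with 77 -> 77

77


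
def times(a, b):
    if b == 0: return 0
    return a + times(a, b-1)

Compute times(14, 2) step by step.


times(14, 2) = 14 + times(14, 1)
times(14, 1) = 14 + times(14, 0)
times(14, 0) = 0  (base case)
Total: 14 + 14 + 0 = 28

28


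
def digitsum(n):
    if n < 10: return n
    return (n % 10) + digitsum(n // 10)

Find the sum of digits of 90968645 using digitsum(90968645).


digitsum(90968645) = 5 + digitsum(9096864)
digitsum(9096864) = 4 + digitsum(909686)
digitsum(909686) = 6 + digitsum(90968)
digitsum(90968) = 8 + digitsum(9096)
digitsum(9096) = 6 + digitsum(909)
digitsum(909) = 9 + digitsum(90)
digitsum(90) = 0 + digitsum(9)
digitsum(9) = 9  (base case)
Total: 5 + 4 + 6 + 8 + 6 + 9 + 0 + 9 = 47

47


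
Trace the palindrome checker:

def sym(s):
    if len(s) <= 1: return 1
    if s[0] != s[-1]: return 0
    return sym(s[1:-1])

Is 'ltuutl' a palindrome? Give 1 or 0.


sym('ltuutl'): s[0]='l' == s[-1]='l' -> check sym('tuut')
sym('tuut'): s[0]='t' == s[-1]='t' -> check sym('uu')
sym('uu'): s[0]='u' == s[-1]='u' -> check sym('')
sym(''): len <= 1 -> return 1  (base case)
Result: 1 (palindrome)

1


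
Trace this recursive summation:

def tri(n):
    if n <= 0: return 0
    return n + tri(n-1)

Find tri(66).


tri(66)
= 66 + 65 + 64 + 63 + 62 + 61 + 60 + 59 + 58 + 57 + 56 + 55 + 54 + 53 + 52 + 51 + 50 + 49 + 48 + 47 + 46 + 45 + 44 + 43 + 42 + 41 + 40 + 39 + 38 + 37 + 36 + 35 + 34 + 33 + 32 + 31 + 30 + 29 + 28 + 27 + 26 + 25 + 24 + 23 + 22 + 21 + 20 + 19 + 18 + 17 + 16 + 15 + 14 + 13 + 12 + 11 + 10 + 9 + 8 + 7 + 6 + 5 + 4 + 3 + 2 + 1 + tri(0)
= 66 + 65 + 64 + 63 + 62 + 61 + 60 + 59 + 58 + 57 + 56 + 55 + 54 + 53 + 52 + 51 + 50 + 49 + 48 + 47 + 46 + 45 + 44 + 43 + 42 + 41 + 40 + 39 + 38 + 37 + 36 + 35 + 34 + 33 + 32 + 31 + 30 + 29 + 28 + 27 + 26 + 25 + 24 + 23 + 22 + 21 + 20 + 19 + 18 + 17 + 16 + 15 + 14 + 13 + 12 + 11 + 10 + 9 + 8 + 7 + 6 + 5 + 4 + 3 + 2 + 1 + 0
= 2211

2211


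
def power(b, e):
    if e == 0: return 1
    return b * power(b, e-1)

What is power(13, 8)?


power(13, 8)
= 13 * power(13, 7)
= 13 * 13 * power(13, 6)
= 13 * 13 * 13 * power(13, 5)
= 13 * 13 * 13 * 13 * power(13, 4)
= 13 * 13 * 13 * 13 * 13 * power(13, 3)
= 13 * 13 * 13 * 13 * 13 * 13 * power(13, 2)
= 13 * 13 * 13 * 13 * 13 * 13 * 13 * power(13, 1)
= 13 * 13 * 13 * 13 * 13 * 13 * 13 * 13 * power(13, 0)
= 13 * 13 * 13 * 13 * 13 * 13 * 13 * 13 * 1
= 815730721

815730721


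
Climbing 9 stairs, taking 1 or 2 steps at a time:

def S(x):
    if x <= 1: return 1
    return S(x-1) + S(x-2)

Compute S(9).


Building up from base cases:
S(0) = 1
S(1) = 1
S(2) = S(1) + S(0) = 1 + 1 = 2
S(3) = S(2) + S(1) = 2 + 1 = 3
S(4) = S(3) + S(2) = 3 + 2 = 5
S(5) = S(4) + S(3) = 5 + 3 = 8
S(6) = S(5) + S(4) = 8 + 5 = 13
S(7) = S(6) + S(5) = 13 + 8 = 21
S(8) = S(7) + S(6) = 21 + 13 = 34
S(9) = S(8) + S(7) = 34 + 21 = 55

55


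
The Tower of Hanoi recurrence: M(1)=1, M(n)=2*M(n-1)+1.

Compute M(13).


M(13) = 2 * M(12) + 1
M(12) = 2 * M(11) + 1
M(11) = 2 * M(10) + 1
M(10) = 2 * M(9) + 1
M(9) = 2 * M(8) + 1
M(8) = 2 * M(7) + 1
M(7) = 2 * M(6) + 1
M(6) = 2 * M(5) + 1
M(5) = 2 * M(4) + 1
M(4) = 2 * M(3) + 1
M(3) = 2 * M(2) + 1
M(2) = 2 * M(1) + 1
M(1) = 1  (base case)
M(2) = 2 * 1 + 1 = 3
M(3) = 2 * 3 + 1 = 7
M(4) = 2 * 7 + 1 = 15
M(5) = 2 * 15 + 1 = 31
M(6) = 2 * 31 + 1 = 63
M(7) = 2 * 63 + 1 = 127
M(8) = 2 * 127 + 1 = 255
M(9) = 2 * 255 + 1 = 511
M(10) = 2 * 511 + 1 = 1023
M(11) = 2 * 1023 + 1 = 2047
M(12) = 2 * 2047 + 1 = 4095
M(13) = 2 * 4095 + 1 = 8191

8191


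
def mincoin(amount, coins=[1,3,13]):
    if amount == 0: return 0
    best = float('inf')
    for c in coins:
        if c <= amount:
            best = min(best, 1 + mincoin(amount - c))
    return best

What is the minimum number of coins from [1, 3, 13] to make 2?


Building up with DP:
mincoin(0) = 0
mincoin(1) = min(1+mincoin(0)=1+0=1) = 1
mincoin(2) = min(1+mincoin(1)=1+1=2) = 2

2


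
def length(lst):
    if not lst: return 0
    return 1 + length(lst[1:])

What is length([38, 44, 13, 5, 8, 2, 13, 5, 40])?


length([38, 44, 13, 5, 8, 2, 13, 5, 40]) = 1 + length([44, 13, 5, 8, 2, 13, 5, 40])
length([44, 13, 5, 8, 2, 13, 5, 40]) = 1 + length([13, 5, 8, 2, 13, 5, 40])
length([13, 5, 8, 2, 13, 5, 40]) = 1 + length([5, 8, 2, 13, 5, 40])
length([5, 8, 2, 13, 5, 40]) = 1 + length([8, 2, 13, 5, 40])
length([8, 2, 13, 5, 40]) = 1 + length([2, 13, 5, 40])
length([2, 13, 5, 40]) = 1 + length([13, 5, 40])
length([13, 5, 40]) = 1 + length([5, 40])
length([5, 40]) = 1 + length([40])
length([40]) = 1 + length([])
length([]) = 0  (base case)
Unwinding: 1 + 1 + 1 + 1 + 1 + 1 + 1 + 1 + 1 + 0 = 9

9


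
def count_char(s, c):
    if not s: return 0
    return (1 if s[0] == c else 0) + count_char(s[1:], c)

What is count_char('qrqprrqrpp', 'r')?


s[0]='q' != 'r' -> 0
s[0]='r' == 'r' -> 1
s[0]='q' != 'r' -> 0
s[0]='p' != 'r' -> 0
s[0]='r' == 'r' -> 1
s[0]='r' == 'r' -> 1
s[0]='q' != 'r' -> 0
s[0]='r' == 'r' -> 1
s[0]='p' != 'r' -> 0
s[0]='p' != 'r' -> 0
Sum: 0 + 1 + 0 + 0 + 1 + 1 + 0 + 1 + 0 + 0 = 4

4


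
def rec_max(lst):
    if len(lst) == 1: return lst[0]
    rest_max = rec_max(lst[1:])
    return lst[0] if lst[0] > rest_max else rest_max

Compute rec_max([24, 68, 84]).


rec_max([24, 68, 84]): compare 24 with rec_max([68, 84])
rec_max([68, 84]): compare 68 with rec_max([84])
rec_max([84]) = 84  (base case)
Compare 68 with 84 -> 84
Compare 24 with 84 -> 84

84


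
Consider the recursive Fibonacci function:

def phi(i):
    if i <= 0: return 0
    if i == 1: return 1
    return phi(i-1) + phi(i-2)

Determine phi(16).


Computing phi(16) bottom-up:
phi(0) = 0
phi(1) = 1
phi(2) = phi(1) + phi(0) = 1 + 0 = 1
phi(3) = phi(2) + phi(1) = 1 + 1 = 2
phi(4) = phi(3) + phi(2) = 2 + 1 = 3
phi(5) = phi(4) + phi(3) = 3 + 2 = 5
phi(6) = phi(5) + phi(4) = 5 + 3 = 8
phi(7) = phi(6) + phi(5) = 8 + 5 = 13
phi(8) = phi(7) + phi(6) = 13 + 8 = 21
phi(9) = phi(8) + phi(7) = 21 + 13 = 34
phi(10) = phi(9) + phi(8) = 34 + 21 = 55
phi(11) = phi(10) + phi(9) = 55 + 34 = 89
phi(12) = phi(11) + phi(10) = 89 + 55 = 144
phi(13) = phi(12) + phi(11) = 144 + 89 = 233
phi(14) = phi(13) + phi(12) = 233 + 144 = 377
phi(15) = phi(14) + phi(13) = 377 + 233 = 610
phi(16) = phi(15) + phi(14) = 610 + 377 = 987

987


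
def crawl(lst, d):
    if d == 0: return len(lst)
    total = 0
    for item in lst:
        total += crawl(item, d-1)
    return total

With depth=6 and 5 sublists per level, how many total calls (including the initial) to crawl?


At depth 0 (root): 1 call
At depth 1: each of 1 parents calls crawl on 5 children = 5 calls
At depth 2: each of 5 parents calls crawl on 5 children = 25 calls
At depth 3: each of 25 parents calls crawl on 5 children = 125 calls
At depth 4: each of 125 parents calls crawl on 5 children = 625 calls
At depth 5: each of 625 parents calls crawl on 5 children = 3125 calls
At depth 6: each of 3125 parents calls crawl on 5 children = 15625 calls
Total: 1 + 5 + 25 + 125 + 625 + 3125 + 15625 = 19531

19531


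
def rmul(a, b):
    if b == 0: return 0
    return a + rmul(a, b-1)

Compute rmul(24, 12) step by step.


rmul(24, 12) = 24 + rmul(24, 11)
rmul(24, 11) = 24 + rmul(24, 10)
rmul(24, 10) = 24 + rmul(24, 9)
rmul(24, 9) = 24 + rmul(24, 8)
rmul(24, 8) = 24 + rmul(24, 7)
rmul(24, 7) = 24 + rmul(24, 6)
rmul(24, 6) = 24 + rmul(24, 5)
rmul(24, 5) = 24 + rmul(24, 4)
rmul(24, 4) = 24 + rmul(24, 3)
rmul(24, 3) = 24 + rmul(24, 2)
rmul(24, 2) = 24 + rmul(24, 1)
rmul(24, 1) = 24 + rmul(24, 0)
rmul(24, 0) = 0  (base case)
Total: 24 + 24 + 24 + 24 + 24 + 24 + 24 + 24 + 24 + 24 + 24 + 24 + 0 = 288

288


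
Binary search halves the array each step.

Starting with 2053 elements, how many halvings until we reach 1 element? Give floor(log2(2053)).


2053 / 2 = 1026
1026 / 2 = 513
513 / 2 = 256
256 / 2 = 128
128 / 2 = 64
64 / 2 = 32
32 / 2 = 16
16 / 2 = 8
8 / 2 = 4
4 / 2 = 2
2 / 2 = 1
Reached 1 after 11 halvings

11


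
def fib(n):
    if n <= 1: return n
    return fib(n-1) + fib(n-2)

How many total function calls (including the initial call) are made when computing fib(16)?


Let C(n) = total calls for fib(n)
C(0) = 1, C(1) = 1
C(2) = 1 + C(1) + C(0) = 1 + 1 + 1 = 3
C(3) = 1 + C(2) + C(1) = 1 + 3 + 1 = 5
C(4) = 1 + C(3) + C(2) = 1 + 5 + 3 = 9
C(5) = 1 + C(4) + C(3) = 1 + 9 + 5 = 15
C(6) = 1 + C(5) + C(4) = 1 + 15 + 9 = 25
C(7) = 1 + C(6) + C(5) = 1 + 25 + 15 = 41
C(8) = 1 + C(7) + C(6) = 1 + 41 + 25 = 67
C(9) = 1 + C(8) + C(7) = 1 + 67 + 41 = 109
C(10) = 1 + C(9) + C(8) = 1 + 109 + 67 = 177
C(11) = 1 + C(10) + C(9) = 1 + 177 + 109 = 287
C(12) = 1 + C(11) + C(10) = 1 + 287 + 177 = 465
C(13) = 1 + C(12) + C(11) = 1 + 465 + 287 = 753
C(14) = 1 + C(13) + C(12) = 1 + 753 + 465 = 1219
C(15) = 1 + C(14) + C(13) = 1 + 1219 + 753 = 1973
C(16) = 1 + C(15) + C(14) = 1 + 1973 + 1219 = 3193

3193


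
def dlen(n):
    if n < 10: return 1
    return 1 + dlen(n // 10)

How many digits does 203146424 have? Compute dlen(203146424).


dlen(203146424) = 1 + dlen(20314642)
dlen(20314642) = 1 + dlen(2031464)
dlen(2031464) = 1 + dlen(203146)
dlen(203146) = 1 + dlen(20314)
dlen(20314) = 1 + dlen(2031)
dlen(2031) = 1 + dlen(203)
dlen(203) = 1 + dlen(20)
dlen(20) = 1 + dlen(2)
dlen(2) = 1  (base case: 2 < 10)
Unwinding: 1 + 1 + 1 + 1 + 1 + 1 + 1 + 1 + 1 = 9

9


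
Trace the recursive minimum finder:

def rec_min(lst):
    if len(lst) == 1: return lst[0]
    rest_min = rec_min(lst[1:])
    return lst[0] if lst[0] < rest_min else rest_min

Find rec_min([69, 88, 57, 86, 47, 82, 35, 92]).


rec_min([69, 88, 57, 86, 47, 82, 35, 92]): compare 69 with rec_min([88, 57, 86, 47, 82, 35, 92])
rec_min([88, 57, 86, 47, 82, 35, 92]): compare 88 with rec_min([57, 86, 47, 82, 35, 92])
rec_min([57, 86, 47, 82, 35, 92]): compare 57 with rec_min([86, 47, 82, 35, 92])
rec_min([86, 47, 82, 35, 92]): compare 86 with rec_min([47, 82, 35, 92])
rec_min([47, 82, 35, 92]): compare 47 with rec_min([82, 35, 92])
rec_min([82, 35, 92]): compare 82 with rec_min([35, 92])
rec_min([35, 92]): compare 35 with rec_min([92])
rec_min([92]) = 92  (base case)
Compare 35 with 92 -> 35
Compare 82 with 35 -> 35
Compare 47 with 35 -> 35
Compare 86 with 35 -> 35
Compare 57 with 35 -> 35
Compare 88 with 35 -> 35
Compare 69 with 35 -> 35

35


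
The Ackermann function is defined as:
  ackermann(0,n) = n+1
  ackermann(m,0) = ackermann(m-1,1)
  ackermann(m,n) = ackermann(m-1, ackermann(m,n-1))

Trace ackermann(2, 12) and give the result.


ackermann(2, 12) = ackermann(1, ackermann(2, 11))
  ackermann(2, 11) = ackermann(1, ackermann(2, 10))
    ackermann(2, 10) = ackermann(1, ackermann(2, 9))
      ackermann(2, 9) = ackermann(1, ackermann(2, 8))
        ackermann(2, 8) = ackermann(1, ackermann(2, 7))
          ackermann(2, 7) = ackermann(1, ackermann(2, 6))
          ackermann(2, 6) = ackermann(1, ackermann(2, 5))
          ackermann(2, 5) = ackermann(1, ackermann(2, 4))
          ackermann(2, 4) = ackermann(1, ackermann(2, 3))
          ackermann(2, 3) = ackermann(1, ackermann(2, 2))
          ackermann(2, 2) = ackermann(1, ackermann(2, 1))
          ackermann(2, 1) = ackermann(1, ackermann(2, 0))
          ackermann(2, 0) = ackermann(1, 1)
          ackermann(1, 1) = ackermann(0, ackermann(1, 0))
          ackermann(1, 0) = ackermann(0, 1)
          ackermann(0, 1) = 2
            = ackermann(0, 2)
          ackermann(0, 2) = 3
            = ackermann(1, 3)
          ackermann(1, 3) = ackermann(0, ackermann(1, 2))
          ackermann(1, 2) = ackermann(0, ackermann(1, 1))
          ackermann(1, 1) = ackermann(0, ackermann(1, 0))
          ackermann(1, 0) = ackermann(0, 1)
          ackermann(0, 1) = 2
            = ackermann(0, 2)
... (trace truncated)
Result: ackermann(2, 12) = 27

27


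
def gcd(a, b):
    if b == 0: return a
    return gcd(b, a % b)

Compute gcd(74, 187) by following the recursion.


gcd(74, 187) = gcd(187, 74)
gcd(187, 74) = gcd(74, 39)
gcd(74, 39) = gcd(39, 35)
gcd(39, 35) = gcd(35, 4)
gcd(35, 4) = gcd(4, 3)
gcd(4, 3) = gcd(3, 1)
gcd(3, 1) = gcd(1, 0)
gcd(1, 0) = 1  (base case)

1


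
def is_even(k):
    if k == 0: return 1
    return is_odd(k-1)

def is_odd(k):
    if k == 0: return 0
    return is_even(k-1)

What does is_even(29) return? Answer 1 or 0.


is_even(29) = is_odd(28)
is_odd(28) = is_even(27)
is_even(27) = is_odd(26)
is_odd(26) = is_even(25)
is_even(25) = is_odd(24)
is_odd(24) = is_even(23)
is_even(23) = is_odd(22)
is_odd(22) = is_even(21)
is_even(21) = is_odd(20)
is_odd(20) = is_even(19)
is_even(19) = is_odd(18)
is_odd(18) = is_even(17)
is_even(17) = is_odd(16)
is_odd(16) = is_even(15)
is_even(15) = is_odd(14)
is_odd(14) = is_even(13)
is_even(13) = is_odd(12)
is_odd(12) = is_even(11)
is_even(11) = is_odd(10)
is_odd(10) = is_even(9)
is_even(9) = is_odd(8)
is_odd(8) = is_even(7)
is_even(7) = is_odd(6)
is_odd(6) = is_even(5)
is_even(5) = is_odd(4)
is_odd(4) = is_even(3)
is_even(3) = is_odd(2)
is_odd(2) = is_even(1)
is_even(1) = is_odd(0)
is_odd(0) = 0  (base case)
Result: 0

0


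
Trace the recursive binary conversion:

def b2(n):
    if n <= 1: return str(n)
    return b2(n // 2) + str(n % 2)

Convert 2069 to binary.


b2(2069) = b2(1034) + '1'
b2(1034) = b2(517) + '0'
b2(517) = b2(258) + '1'
b2(258) = b2(129) + '0'
b2(129) = b2(64) + '1'
b2(64) = b2(32) + '0'
b2(32) = b2(16) + '0'
b2(16) = b2(8) + '0'
b2(8) = b2(4) + '0'
b2(4) = b2(2) + '0'
b2(2) = b2(1) + '0'
b2(1) = '1'  (base case)
Concatenating: '1' + '0' + '0' + '0' + '0' + '0' + '0' + '1' + '0' + '1' + '0' + '1' = '100000010101'

100000010101


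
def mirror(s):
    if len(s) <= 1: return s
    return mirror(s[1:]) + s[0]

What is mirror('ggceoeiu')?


mirror('ggceoeiu') = mirror('gceoeiu') + 'g'
mirror('gceoeiu') = mirror('ceoeiu') + 'g'
mirror('ceoeiu') = mirror('eoeiu') + 'c'
mirror('eoeiu') = mirror('oeiu') + 'e'
mirror('oeiu') = mirror('eiu') + 'o'
mirror('eiu') = mirror('iu') + 'e'
mirror('iu') = mirror('u') + 'i'
mirror('u') = 'u'  (base case)
Concatenating: 'u' + 'i' + 'e' + 'o' + 'e' + 'c' + 'g' + 'g' = 'uieoecgg'

uieoecgg


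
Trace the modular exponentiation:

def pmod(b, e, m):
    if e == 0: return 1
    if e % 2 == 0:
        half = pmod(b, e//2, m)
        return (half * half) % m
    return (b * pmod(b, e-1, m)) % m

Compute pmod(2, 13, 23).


pmod(2, 13, 23): e is odd, compute pmod(2, 12, 23)
  pmod(2, 12, 23): e is even, compute pmod(2, 6, 23)
    pmod(2, 6, 23): e is even, compute pmod(2, 3, 23)
      pmod(2, 3, 23): e is odd, compute pmod(2, 2, 23)
        pmod(2, 2, 23): e is even, compute pmod(2, 1, 23)
          pmod(2, 1, 23): e is odd, compute pmod(2, 0, 23)
          pmod(2, 0, 23) = 1
          (2 * 1) % 23 = 2
        half=2, (2*2) % 23 = 4
      (2 * 4) % 23 = 8
    half=8, (8*8) % 23 = 18
  half=18, (18*18) % 23 = 2
(2 * 2) % 23 = 4

4


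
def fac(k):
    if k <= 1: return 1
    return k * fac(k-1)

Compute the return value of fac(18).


fac(18)
= 18 * fac(17)
= 18 * 17 * fac(16)
= 18 * 17 * 16 * fac(15)
= 18 * 17 * 16 * 15 * fac(14)
= 18 * 17 * 16 * 15 * 14 * fac(13)
= 18 * 17 * 16 * 15 * 14 * 13 * fac(12)
= 18 * 17 * 16 * 15 * 14 * 13 * 12 * fac(11)
= 18 * 17 * 16 * 15 * 14 * 13 * 12 * 11 * fac(10)
= 18 * 17 * 16 * 15 * 14 * 13 * 12 * 11 * 10 * fac(9)
= 18 * 17 * 16 * 15 * 14 * 13 * 12 * 11 * 10 * 9 * fac(8)
= 18 * 17 * 16 * 15 * 14 * 13 * 12 * 11 * 10 * 9 * 8 * fac(7)
= 18 * 17 * 16 * 15 * 14 * 13 * 12 * 11 * 10 * 9 * 8 * 7 * fac(6)
= 18 * 17 * 16 * 15 * 14 * 13 * 12 * 11 * 10 * 9 * 8 * 7 * 6 * fac(5)
= 18 * 17 * 16 * 15 * 14 * 13 * 12 * 11 * 10 * 9 * 8 * 7 * 6 * 5 * fac(4)
= 18 * 17 * 16 * 15 * 14 * 13 * 12 * 11 * 10 * 9 * 8 * 7 * 6 * 5 * 4 * fac(3)
= 18 * 17 * 16 * 15 * 14 * 13 * 12 * 11 * 10 * 9 * 8 * 7 * 6 * 5 * 4 * 3 * fac(2)
= 18 * 17 * 16 * 15 * 14 * 13 * 12 * 11 * 10 * 9 * 8 * 7 * 6 * 5 * 4 * 3 * 2 * fac(1)
= 18 * 17 * 16 * 15 * 14 * 13 * 12 * 11 * 10 * 9 * 8 * 7 * 6 * 5 * 4 * 3 * 2 * 1
= 6402373705728000

6402373705728000


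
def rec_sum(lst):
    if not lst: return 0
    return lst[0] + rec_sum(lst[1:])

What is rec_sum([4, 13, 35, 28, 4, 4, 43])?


rec_sum([4, 13, 35, 28, 4, 4, 43]) = 4 + rec_sum([13, 35, 28, 4, 4, 43])
rec_sum([13, 35, 28, 4, 4, 43]) = 13 + rec_sum([35, 28, 4, 4, 43])
rec_sum([35, 28, 4, 4, 43]) = 35 + rec_sum([28, 4, 4, 43])
rec_sum([28, 4, 4, 43]) = 28 + rec_sum([4, 4, 43])
rec_sum([4, 4, 43]) = 4 + rec_sum([4, 43])
rec_sum([4, 43]) = 4 + rec_sum([43])
rec_sum([43]) = 43 + rec_sum([])
rec_sum([]) = 0  (base case)
Total: 4 + 13 + 35 + 28 + 4 + 4 + 43 + 0 = 131

131


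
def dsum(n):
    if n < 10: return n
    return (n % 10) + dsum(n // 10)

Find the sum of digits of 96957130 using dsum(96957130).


dsum(96957130) = 0 + dsum(9695713)
dsum(9695713) = 3 + dsum(969571)
dsum(969571) = 1 + dsum(96957)
dsum(96957) = 7 + dsum(9695)
dsum(9695) = 5 + dsum(969)
dsum(969) = 9 + dsum(96)
dsum(96) = 6 + dsum(9)
dsum(9) = 9  (base case)
Total: 0 + 3 + 1 + 7 + 5 + 9 + 6 + 9 = 40

40


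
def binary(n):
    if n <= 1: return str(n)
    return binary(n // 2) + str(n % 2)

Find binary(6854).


binary(6854) = binary(3427) + '0'
binary(3427) = binary(1713) + '1'
binary(1713) = binary(856) + '1'
binary(856) = binary(428) + '0'
binary(428) = binary(214) + '0'
binary(214) = binary(107) + '0'
binary(107) = binary(53) + '1'
binary(53) = binary(26) + '1'
binary(26) = binary(13) + '0'
binary(13) = binary(6) + '1'
binary(6) = binary(3) + '0'
binary(3) = binary(1) + '1'
binary(1) = '1'  (base case)
Concatenating: '1' + '1' + '0' + '1' + '0' + '1' + '1' + '0' + '0' + '0' + '1' + '1' + '0' = '1101011000110'

1101011000110


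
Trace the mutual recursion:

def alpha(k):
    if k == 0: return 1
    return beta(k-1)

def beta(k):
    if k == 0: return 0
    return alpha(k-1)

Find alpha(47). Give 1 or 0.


alpha(47) = beta(46)
beta(46) = alpha(45)
alpha(45) = beta(44)
beta(44) = alpha(43)
alpha(43) = beta(42)
beta(42) = alpha(41)
alpha(41) = beta(40)
beta(40) = alpha(39)
alpha(39) = beta(38)
beta(38) = alpha(37)
alpha(37) = beta(36)
beta(36) = alpha(35)
alpha(35) = beta(34)
beta(34) = alpha(33)
alpha(33) = beta(32)
beta(32) = alpha(31)
alpha(31) = beta(30)
beta(30) = alpha(29)
alpha(29) = beta(28)
beta(28) = alpha(27)
alpha(27) = beta(26)
beta(26) = alpha(25)
alpha(25) = beta(24)
beta(24) = alpha(23)
alpha(23) = beta(22)
beta(22) = alpha(21)
alpha(21) = beta(20)
beta(20) = alpha(19)
alpha(19) = beta(18)
beta(18) = alpha(17)
alpha(17) = beta(16)
beta(16) = alpha(15)
alpha(15) = beta(14)
beta(14) = alpha(13)
alpha(13) = beta(12)
beta(12) = alpha(11)
alpha(11) = beta(10)
beta(10) = alpha(9)
alpha(9) = beta(8)
beta(8) = alpha(7)
alpha(7) = beta(6)
beta(6) = alpha(5)
alpha(5) = beta(4)
beta(4) = alpha(3)
alpha(3) = beta(2)
beta(2) = alpha(1)
alpha(1) = beta(0)
beta(0) = 0  (base case)
Result: 0

0


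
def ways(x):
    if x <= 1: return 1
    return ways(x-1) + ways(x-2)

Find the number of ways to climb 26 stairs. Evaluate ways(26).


Building up from base cases:
ways(0) = 1
ways(1) = 1
ways(2) = ways(1) + ways(0) = 1 + 1 = 2
ways(3) = ways(2) + ways(1) = 2 + 1 = 3
ways(4) = ways(3) + ways(2) = 3 + 2 = 5
ways(5) = ways(4) + ways(3) = 5 + 3 = 8
ways(6) = ways(5) + ways(4) = 8 + 5 = 13
ways(7) = ways(6) + ways(5) = 13 + 8 = 21
ways(8) = ways(7) + ways(6) = 21 + 13 = 34
ways(9) = ways(8) + ways(7) = 34 + 21 = 55
ways(10) = ways(9) + ways(8) = 55 + 34 = 89
ways(11) = ways(10) + ways(9) = 89 + 55 = 144
ways(12) = ways(11) + ways(10) = 144 + 89 = 233
ways(13) = ways(12) + ways(11) = 233 + 144 = 377
ways(14) = ways(13) + ways(12) = 377 + 233 = 610
ways(15) = ways(14) + ways(13) = 610 + 377 = 987
ways(16) = ways(15) + ways(14) = 987 + 610 = 1597
ways(17) = ways(16) + ways(15) = 1597 + 987 = 2584
ways(18) = ways(17) + ways(16) = 2584 + 1597 = 4181
ways(19) = ways(18) + ways(17) = 4181 + 2584 = 6765
ways(20) = ways(19) + ways(18) = 6765 + 4181 = 10946
ways(21) = ways(20) + ways(19) = 10946 + 6765 = 17711
ways(22) = ways(21) + ways(20) = 17711 + 10946 = 28657
ways(23) = ways(22) + ways(21) = 28657 + 17711 = 46368
ways(24) = ways(23) + ways(22) = 46368 + 28657 = 75025
ways(25) = ways(24) + ways(23) = 75025 + 46368 = 121393
ways(26) = ways(25) + ways(24) = 121393 + 75025 = 196418

196418


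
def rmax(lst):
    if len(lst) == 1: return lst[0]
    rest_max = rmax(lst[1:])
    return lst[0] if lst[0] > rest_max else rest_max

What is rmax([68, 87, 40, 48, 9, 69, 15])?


rmax([68, 87, 40, 48, 9, 69, 15]): compare 68 with rmax([87, 40, 48, 9, 69, 15])
rmax([87, 40, 48, 9, 69, 15]): compare 87 with rmax([40, 48, 9, 69, 15])
rmax([40, 48, 9, 69, 15]): compare 40 with rmax([48, 9, 69, 15])
rmax([48, 9, 69, 15]): compare 48 with rmax([9, 69, 15])
rmax([9, 69, 15]): compare 9 with rmax([69, 15])
rmax([69, 15]): compare 69 with rmax([15])
rmax([15]) = 15  (base case)
Compare 69 with 15 -> 69
Compare 9 with 69 -> 69
Compare 48 with 69 -> 69
Compare 40 with 69 -> 69
Compare 87 with 69 -> 87
Compare 68 with 87 -> 87

87


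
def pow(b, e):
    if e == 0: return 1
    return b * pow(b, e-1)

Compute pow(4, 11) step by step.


pow(4, 11)
= 4 * pow(4, 10)
= 4 * 4 * pow(4, 9)
= 4 * 4 * 4 * pow(4, 8)
= 4 * 4 * 4 * 4 * pow(4, 7)
= 4 * 4 * 4 * 4 * 4 * pow(4, 6)
= 4 * 4 * 4 * 4 * 4 * 4 * pow(4, 5)
= 4 * 4 * 4 * 4 * 4 * 4 * 4 * pow(4, 4)
= 4 * 4 * 4 * 4 * 4 * 4 * 4 * 4 * pow(4, 3)
= 4 * 4 * 4 * 4 * 4 * 4 * 4 * 4 * 4 * pow(4, 2)
= 4 * 4 * 4 * 4 * 4 * 4 * 4 * 4 * 4 * 4 * pow(4, 1)
= 4 * 4 * 4 * 4 * 4 * 4 * 4 * 4 * 4 * 4 * 4 * pow(4, 0)
= 4 * 4 * 4 * 4 * 4 * 4 * 4 * 4 * 4 * 4 * 4 * 1
= 4194304

4194304


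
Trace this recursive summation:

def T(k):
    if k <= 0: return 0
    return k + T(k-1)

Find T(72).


T(72)
= 72 + 71 + 70 + 69 + 68 + 67 + 66 + 65 + 64 + 63 + 62 + 61 + 60 + 59 + 58 + 57 + 56 + 55 + 54 + 53 + 52 + 51 + 50 + 49 + 48 + 47 + 46 + 45 + 44 + 43 + 42 + 41 + 40 + 39 + 38 + 37 + 36 + 35 + 34 + 33 + 32 + 31 + 30 + 29 + 28 + 27 + 26 + 25 + 24 + 23 + 22 + 21 + 20 + 19 + 18 + 17 + 16 + 15 + 14 + 13 + 12 + 11 + 10 + 9 + 8 + 7 + 6 + 5 + 4 + 3 + 2 + 1 + T(0)
= 72 + 71 + 70 + 69 + 68 + 67 + 66 + 65 + 64 + 63 + 62 + 61 + 60 + 59 + 58 + 57 + 56 + 55 + 54 + 53 + 52 + 51 + 50 + 49 + 48 + 47 + 46 + 45 + 44 + 43 + 42 + 41 + 40 + 39 + 38 + 37 + 36 + 35 + 34 + 33 + 32 + 31 + 30 + 29 + 28 + 27 + 26 + 25 + 24 + 23 + 22 + 21 + 20 + 19 + 18 + 17 + 16 + 15 + 14 + 13 + 12 + 11 + 10 + 9 + 8 + 7 + 6 + 5 + 4 + 3 + 2 + 1 + 0
= 2628

2628


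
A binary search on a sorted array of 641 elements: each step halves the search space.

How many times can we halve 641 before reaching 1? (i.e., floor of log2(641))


641 / 2 = 320
320 / 2 = 160
160 / 2 = 80
80 / 2 = 40
40 / 2 = 20
20 / 2 = 10
10 / 2 = 5
5 / 2 = 2
2 / 2 = 1
Reached 1 after 9 halvings

9


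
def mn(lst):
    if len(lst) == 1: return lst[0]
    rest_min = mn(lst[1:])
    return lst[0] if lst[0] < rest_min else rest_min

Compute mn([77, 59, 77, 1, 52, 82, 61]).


mn([77, 59, 77, 1, 52, 82, 61]): compare 77 with mn([59, 77, 1, 52, 82, 61])
mn([59, 77, 1, 52, 82, 61]): compare 59 with mn([77, 1, 52, 82, 61])
mn([77, 1, 52, 82, 61]): compare 77 with mn([1, 52, 82, 61])
mn([1, 52, 82, 61]): compare 1 with mn([52, 82, 61])
mn([52, 82, 61]): compare 52 with mn([82, 61])
mn([82, 61]): compare 82 with mn([61])
mn([61]) = 61  (base case)
Compare 82 with 61 -> 61
Compare 52 with 61 -> 52
Compare 1 with 52 -> 1
Compare 77 with 1 -> 1
Compare 59 with 1 -> 1
Compare 77 with 1 -> 1

1


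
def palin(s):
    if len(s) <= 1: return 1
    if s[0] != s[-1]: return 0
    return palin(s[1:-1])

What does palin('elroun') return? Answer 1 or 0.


palin('elroun'): s[0]='e' != s[-1]='n' -> return 0
Result: 0 (not a palindrome)

0


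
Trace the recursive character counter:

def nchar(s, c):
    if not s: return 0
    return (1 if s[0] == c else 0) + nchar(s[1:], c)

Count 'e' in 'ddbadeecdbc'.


s[0]='d' != 'e' -> 0
s[0]='d' != 'e' -> 0
s[0]='b' != 'e' -> 0
s[0]='a' != 'e' -> 0
s[0]='d' != 'e' -> 0
s[0]='e' == 'e' -> 1
s[0]='e' == 'e' -> 1
s[0]='c' != 'e' -> 0
s[0]='d' != 'e' -> 0
s[0]='b' != 'e' -> 0
s[0]='c' != 'e' -> 0
Sum: 0 + 0 + 0 + 0 + 0 + 1 + 1 + 0 + 0 + 0 + 0 = 2

2


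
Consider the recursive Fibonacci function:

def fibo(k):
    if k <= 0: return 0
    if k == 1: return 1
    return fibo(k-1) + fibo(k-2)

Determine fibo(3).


Computing fibo(3) bottom-up:
fibo(0) = 0
fibo(1) = 1
fibo(2) = fibo(1) + fibo(0) = 1 + 0 = 1
fibo(3) = fibo(2) + fibo(1) = 1 + 1 = 2

2


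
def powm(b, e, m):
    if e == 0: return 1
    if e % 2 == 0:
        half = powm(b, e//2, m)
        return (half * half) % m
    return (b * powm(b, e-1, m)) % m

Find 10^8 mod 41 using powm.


powm(10, 8, 41): e is even, compute powm(10, 4, 41)
  powm(10, 4, 41): e is even, compute powm(10, 2, 41)
    powm(10, 2, 41): e is even, compute powm(10, 1, 41)
      powm(10, 1, 41): e is odd, compute powm(10, 0, 41)
        powm(10, 0, 41) = 1
      (10 * 1) % 41 = 10
    half=10, (10*10) % 41 = 18
  half=18, (18*18) % 41 = 37
half=37, (37*37) % 41 = 16

16


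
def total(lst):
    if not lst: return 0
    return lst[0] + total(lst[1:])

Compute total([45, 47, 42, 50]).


total([45, 47, 42, 50]) = 45 + total([47, 42, 50])
total([47, 42, 50]) = 47 + total([42, 50])
total([42, 50]) = 42 + total([50])
total([50]) = 50 + total([])
total([]) = 0  (base case)
Total: 45 + 47 + 42 + 50 + 0 = 184

184


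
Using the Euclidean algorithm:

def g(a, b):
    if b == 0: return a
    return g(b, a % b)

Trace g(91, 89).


g(91, 89) = g(89, 2)
g(89, 2) = g(2, 1)
g(2, 1) = g(1, 0)
g(1, 0) = 1  (base case)

1


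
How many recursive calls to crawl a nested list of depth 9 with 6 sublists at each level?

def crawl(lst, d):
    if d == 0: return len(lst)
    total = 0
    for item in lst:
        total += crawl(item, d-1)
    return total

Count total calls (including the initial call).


At depth 0 (root): 1 call
At depth 1: each of 1 parents calls crawl on 6 children = 6 calls
At depth 2: each of 6 parents calls crawl on 6 children = 36 calls
At depth 3: each of 36 parents calls crawl on 6 children = 216 calls
At depth 4: each of 216 parents calls crawl on 6 children = 1296 calls
At depth 5: each of 1296 parents calls crawl on 6 children = 7776 calls
At depth 6: each of 7776 parents calls crawl on 6 children = 46656 calls
At depth 7: each of 46656 parents calls crawl on 6 children = 279936 calls
At depth 8: each of 279936 parents calls crawl on 6 children = 1679616 calls
At depth 9: each of 1679616 parents calls crawl on 6 children = 10077696 calls
Total: 1 + 6 + 36 + 216 + 1296 + 7776 + 46656 + 279936 + 1679616 + 10077696 = 12093235

12093235


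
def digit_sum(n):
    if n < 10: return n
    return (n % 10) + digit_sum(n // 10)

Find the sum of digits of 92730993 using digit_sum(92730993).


digit_sum(92730993) = 3 + digit_sum(9273099)
digit_sum(9273099) = 9 + digit_sum(927309)
digit_sum(927309) = 9 + digit_sum(92730)
digit_sum(92730) = 0 + digit_sum(9273)
digit_sum(9273) = 3 + digit_sum(927)
digit_sum(927) = 7 + digit_sum(92)
digit_sum(92) = 2 + digit_sum(9)
digit_sum(9) = 9  (base case)
Total: 3 + 9 + 9 + 0 + 3 + 7 + 2 + 9 = 42

42


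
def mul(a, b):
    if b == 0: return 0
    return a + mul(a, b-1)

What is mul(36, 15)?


mul(36, 15) = 36 + mul(36, 14)
mul(36, 14) = 36 + mul(36, 13)
mul(36, 13) = 36 + mul(36, 12)
mul(36, 12) = 36 + mul(36, 11)
mul(36, 11) = 36 + mul(36, 10)
mul(36, 10) = 36 + mul(36, 9)
mul(36, 9) = 36 + mul(36, 8)
mul(36, 8) = 36 + mul(36, 7)
mul(36, 7) = 36 + mul(36, 6)
mul(36, 6) = 36 + mul(36, 5)
mul(36, 5) = 36 + mul(36, 4)
mul(36, 4) = 36 + mul(36, 3)
mul(36, 3) = 36 + mul(36, 2)
mul(36, 2) = 36 + mul(36, 1)
mul(36, 1) = 36 + mul(36, 0)
mul(36, 0) = 0  (base case)
Total: 36 + 36 + 36 + 36 + 36 + 36 + 36 + 36 + 36 + 36 + 36 + 36 + 36 + 36 + 36 + 0 = 540

540
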